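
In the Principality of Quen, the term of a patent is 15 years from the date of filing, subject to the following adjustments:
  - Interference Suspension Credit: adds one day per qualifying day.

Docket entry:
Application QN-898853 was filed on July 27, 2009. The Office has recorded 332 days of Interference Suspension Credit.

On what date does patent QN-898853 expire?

2025-06-24

Base term: filing date + 15 years → 27 July 2024.
Interference Suspension Credit: +332 days → 24 June 2025.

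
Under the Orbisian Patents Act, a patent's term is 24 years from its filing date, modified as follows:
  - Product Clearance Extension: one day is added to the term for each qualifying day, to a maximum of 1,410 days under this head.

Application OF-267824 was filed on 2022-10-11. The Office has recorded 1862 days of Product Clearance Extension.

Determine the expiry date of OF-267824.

Base term: filing date + 24 years → 11 October 2046.
Product Clearance Extension: 1862 days claimed exceeds the 1410-day cap, so +1410 days → 21 August 2050.

2050-08-21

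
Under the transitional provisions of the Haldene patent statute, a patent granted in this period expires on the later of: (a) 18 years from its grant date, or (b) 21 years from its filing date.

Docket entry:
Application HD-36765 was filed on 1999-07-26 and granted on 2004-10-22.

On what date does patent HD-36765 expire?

(a) grant + 18 years → 22 October 2022.
(b) filing + 21 years → 26 July 2020.
Later of the two: 22 October 2022.

October 22, 2022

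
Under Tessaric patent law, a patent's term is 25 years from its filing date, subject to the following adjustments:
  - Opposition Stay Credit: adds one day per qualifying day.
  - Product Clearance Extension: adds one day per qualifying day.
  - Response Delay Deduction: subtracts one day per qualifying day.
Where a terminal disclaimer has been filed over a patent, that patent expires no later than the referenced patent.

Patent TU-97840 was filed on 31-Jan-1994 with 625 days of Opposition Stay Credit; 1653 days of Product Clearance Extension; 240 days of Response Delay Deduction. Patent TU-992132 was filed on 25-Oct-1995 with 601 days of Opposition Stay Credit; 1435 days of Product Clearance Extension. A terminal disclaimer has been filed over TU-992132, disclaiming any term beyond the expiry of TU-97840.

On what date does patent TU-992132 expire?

Natural term of TU-992132:
  Base: filing + 25 years → 25 October 2020.
  Opposition Stay Credit: +601 days → 18 June 2022.
  Product Clearance Extension: +1435 days → 23 May 2026.
Expiry of referenced patent TU-97840:
  Base: filing + 25 years → 31 January 2019.
  Opposition Stay Credit: +625 days → 17 October 2020.
  Product Clearance Extension: +1653 days → 27 April 2025.
  Response Delay Deduction: −240 days → 30 August 2024.
Terminal disclaimer: TU-992132 expires on the earlier of 23 May 2026 and 30 August 2024.

August 30, 2024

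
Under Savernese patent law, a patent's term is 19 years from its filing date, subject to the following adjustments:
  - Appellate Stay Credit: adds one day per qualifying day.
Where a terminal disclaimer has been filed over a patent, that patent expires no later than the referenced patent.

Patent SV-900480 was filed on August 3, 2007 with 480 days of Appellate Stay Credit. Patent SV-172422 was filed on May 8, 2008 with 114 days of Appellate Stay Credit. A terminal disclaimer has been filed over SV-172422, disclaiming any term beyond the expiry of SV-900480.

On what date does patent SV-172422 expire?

2027-08-30

Natural term of SV-172422:
  Base: filing + 19 years → 8 May 2027.
  Appellate Stay Credit: +114 days → 30 August 2027.
Expiry of referenced patent SV-900480:
  Base: filing + 19 years → 3 August 2026.
  Appellate Stay Credit: +480 days → 26 November 2027.
Terminal disclaimer: SV-172422 expires on the earlier of 30 August 2027 and 26 November 2027.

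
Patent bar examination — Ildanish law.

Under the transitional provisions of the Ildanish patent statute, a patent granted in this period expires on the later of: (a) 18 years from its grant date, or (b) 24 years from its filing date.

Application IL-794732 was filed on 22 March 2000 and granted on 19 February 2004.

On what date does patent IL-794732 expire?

(a) grant + 18 years → 19 February 2022.
(b) filing + 24 years → 22 March 2024.
Later of the two: 22 March 2024.

March 22, 2024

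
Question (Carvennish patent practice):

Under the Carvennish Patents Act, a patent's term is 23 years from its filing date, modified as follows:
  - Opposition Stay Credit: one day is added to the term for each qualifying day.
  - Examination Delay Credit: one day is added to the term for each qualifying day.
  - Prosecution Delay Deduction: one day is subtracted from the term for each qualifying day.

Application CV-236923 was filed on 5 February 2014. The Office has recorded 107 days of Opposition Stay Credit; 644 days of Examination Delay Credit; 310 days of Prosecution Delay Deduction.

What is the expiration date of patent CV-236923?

April 22, 2038

Base term: filing date + 23 years → 5 February 2037.
Opposition Stay Credit: +107 days → 23 May 2037.
Examination Delay Credit: +644 days → 26 February 2039.
Prosecution Delay Deduction: −310 days → 22 April 2038.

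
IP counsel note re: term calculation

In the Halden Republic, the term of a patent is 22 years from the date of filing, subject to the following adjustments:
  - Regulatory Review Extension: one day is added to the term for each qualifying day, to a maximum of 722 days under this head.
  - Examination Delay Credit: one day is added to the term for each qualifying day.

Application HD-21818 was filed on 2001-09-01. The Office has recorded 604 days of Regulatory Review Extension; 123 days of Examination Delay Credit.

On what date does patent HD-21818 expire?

Base term: filing date + 22 years → 1 September 2023.
Regulatory Review Extension: 604 days (within the 722-day cap) → +604 days → 27 April 2025.
Examination Delay Credit: +123 days → 28 August 2025.

August 28, 2025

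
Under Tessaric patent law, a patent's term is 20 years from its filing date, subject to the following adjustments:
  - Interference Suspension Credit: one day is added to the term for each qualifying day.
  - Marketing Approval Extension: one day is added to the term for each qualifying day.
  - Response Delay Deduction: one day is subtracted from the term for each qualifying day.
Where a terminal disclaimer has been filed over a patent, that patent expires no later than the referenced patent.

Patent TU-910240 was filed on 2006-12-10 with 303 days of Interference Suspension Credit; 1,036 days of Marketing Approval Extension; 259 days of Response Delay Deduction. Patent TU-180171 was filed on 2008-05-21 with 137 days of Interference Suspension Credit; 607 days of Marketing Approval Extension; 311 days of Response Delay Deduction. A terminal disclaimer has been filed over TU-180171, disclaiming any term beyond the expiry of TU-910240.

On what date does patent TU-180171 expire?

Natural term of TU-180171:
  Base: filing + 20 years → 21 May 2028.
  Interference Suspension Credit: +137 days → 5 October 2028.
  Marketing Approval Extension: +607 days → 4 June 2030.
  Response Delay Deduction: −311 days → 28 July 2029.
Expiry of referenced patent TU-910240:
  Base: filing + 20 years → 10 December 2026.
  Interference Suspension Credit: +303 days → 9 October 2027.
  Marketing Approval Extension: +1036 days → 10 August 2030.
  Response Delay Deduction: −259 days → 24 November 2029.
Terminal disclaimer: TU-180171 expires on the earlier of 28 July 2029 and 24 November 2029.

2029-07-28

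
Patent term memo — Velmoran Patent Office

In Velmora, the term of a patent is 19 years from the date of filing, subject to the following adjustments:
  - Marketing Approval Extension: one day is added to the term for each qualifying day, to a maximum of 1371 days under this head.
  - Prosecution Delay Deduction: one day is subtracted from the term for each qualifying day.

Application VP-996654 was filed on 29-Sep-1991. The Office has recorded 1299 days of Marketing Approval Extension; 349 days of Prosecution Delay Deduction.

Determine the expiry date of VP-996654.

May 6, 2013

Base term: filing date + 19 years → 29 September 2010.
Marketing Approval Extension: 1299 days (within the 1371-day cap) → +1299 days → 20 April 2014.
Prosecution Delay Deduction: −349 days → 6 May 2013.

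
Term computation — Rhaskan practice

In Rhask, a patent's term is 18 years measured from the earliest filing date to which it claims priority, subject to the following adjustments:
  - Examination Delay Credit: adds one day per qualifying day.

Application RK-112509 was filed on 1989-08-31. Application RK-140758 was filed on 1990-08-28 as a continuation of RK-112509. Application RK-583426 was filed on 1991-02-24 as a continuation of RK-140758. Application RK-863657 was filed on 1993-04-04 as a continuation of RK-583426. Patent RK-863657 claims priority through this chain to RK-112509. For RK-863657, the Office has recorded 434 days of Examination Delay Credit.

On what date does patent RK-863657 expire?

Earliest priority filing: 31 August 1989.
Base term: 31 August 1989 + 18 years → 31 August 2007.
Examination Delay Credit: +434 days → 7 November 2008.

November 7, 2008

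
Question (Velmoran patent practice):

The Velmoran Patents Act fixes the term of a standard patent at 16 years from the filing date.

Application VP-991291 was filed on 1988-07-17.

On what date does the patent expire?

Filing date + 16 years → 17 July 2004.

2004-07-17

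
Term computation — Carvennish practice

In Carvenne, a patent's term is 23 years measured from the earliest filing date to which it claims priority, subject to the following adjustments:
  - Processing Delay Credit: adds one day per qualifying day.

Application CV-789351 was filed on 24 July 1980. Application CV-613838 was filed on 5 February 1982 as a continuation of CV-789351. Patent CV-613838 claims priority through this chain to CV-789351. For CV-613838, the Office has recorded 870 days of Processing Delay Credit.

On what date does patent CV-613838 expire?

Earliest priority filing: 24 July 1980.
Base term: 24 July 1980 + 23 years → 24 July 2003.
Processing Delay Credit: +870 days → 10 December 2005.

December 10, 2005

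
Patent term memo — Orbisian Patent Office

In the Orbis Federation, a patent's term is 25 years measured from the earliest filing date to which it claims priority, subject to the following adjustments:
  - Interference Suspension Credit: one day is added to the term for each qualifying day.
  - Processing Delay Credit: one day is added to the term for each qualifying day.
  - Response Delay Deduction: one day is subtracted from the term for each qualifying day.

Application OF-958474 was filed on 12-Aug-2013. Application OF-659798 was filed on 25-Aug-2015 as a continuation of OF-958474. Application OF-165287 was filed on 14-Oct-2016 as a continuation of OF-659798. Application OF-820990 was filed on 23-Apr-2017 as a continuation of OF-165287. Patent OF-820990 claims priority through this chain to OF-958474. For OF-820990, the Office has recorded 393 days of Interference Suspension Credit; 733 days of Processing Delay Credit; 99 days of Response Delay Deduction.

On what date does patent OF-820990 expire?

Earliest priority filing: 12 August 2013.
Base term: 12 August 2013 + 25 years → 12 August 2038.
Interference Suspension Credit: +393 days → 9 September 2039.
Processing Delay Credit: +733 days → 11 September 2041.
Response Delay Deduction: −99 days → 4 June 2041.

June 4, 2041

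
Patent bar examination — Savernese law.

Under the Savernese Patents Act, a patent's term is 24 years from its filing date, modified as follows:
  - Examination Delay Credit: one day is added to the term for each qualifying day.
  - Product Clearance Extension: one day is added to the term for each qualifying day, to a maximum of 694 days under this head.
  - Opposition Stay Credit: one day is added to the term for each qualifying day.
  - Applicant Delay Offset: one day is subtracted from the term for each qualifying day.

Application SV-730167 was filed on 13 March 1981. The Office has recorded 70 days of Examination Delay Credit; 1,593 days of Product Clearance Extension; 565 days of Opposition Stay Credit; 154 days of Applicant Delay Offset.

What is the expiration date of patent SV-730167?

Base term: filing date + 24 years → 13 March 2005.
Examination Delay Credit: +70 days → 22 May 2005.
Product Clearance Extension: 1593 days claimed exceeds the 694-day cap, so +694 days → 16 April 2007.
Opposition Stay Credit: +565 days → 1 November 2008.
Applicant Delay Offset: −154 days → 31 May 2008.

May 31, 2008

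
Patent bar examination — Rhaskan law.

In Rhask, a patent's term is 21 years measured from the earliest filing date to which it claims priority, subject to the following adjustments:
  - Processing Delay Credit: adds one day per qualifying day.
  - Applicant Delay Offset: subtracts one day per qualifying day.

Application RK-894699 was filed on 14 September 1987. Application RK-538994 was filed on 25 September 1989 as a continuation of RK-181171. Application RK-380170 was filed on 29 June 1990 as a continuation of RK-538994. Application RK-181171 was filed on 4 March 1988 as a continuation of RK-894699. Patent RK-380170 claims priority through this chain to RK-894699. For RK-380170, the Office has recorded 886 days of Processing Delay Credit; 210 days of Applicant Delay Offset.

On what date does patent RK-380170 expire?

2010-07-22

Earliest priority filing: 14 September 1987.
Base term: 14 September 1987 + 21 years → 14 September 2008.
Processing Delay Credit: +886 days → 17 February 2011.
Applicant Delay Offset: −210 days → 22 July 2010.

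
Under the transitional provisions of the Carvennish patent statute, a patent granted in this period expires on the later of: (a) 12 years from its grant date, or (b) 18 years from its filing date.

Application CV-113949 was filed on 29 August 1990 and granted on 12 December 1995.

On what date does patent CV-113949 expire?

(a) grant + 12 years → 12 December 2007.
(b) filing + 18 years → 29 August 2008.
Later of the two: 29 August 2008.

August 29, 2008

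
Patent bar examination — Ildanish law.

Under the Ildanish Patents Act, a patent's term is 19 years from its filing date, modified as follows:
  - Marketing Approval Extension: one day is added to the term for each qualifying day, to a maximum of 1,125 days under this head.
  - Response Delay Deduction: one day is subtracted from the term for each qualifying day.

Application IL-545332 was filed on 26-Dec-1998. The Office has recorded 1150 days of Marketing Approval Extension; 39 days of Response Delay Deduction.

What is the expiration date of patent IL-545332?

December 16, 2020

Base term: filing date + 19 years → 26 December 2017.
Marketing Approval Extension: 1150 days claimed exceeds the 1125-day cap, so +1125 days → 24 January 2021.
Response Delay Deduction: −39 days → 16 December 2020.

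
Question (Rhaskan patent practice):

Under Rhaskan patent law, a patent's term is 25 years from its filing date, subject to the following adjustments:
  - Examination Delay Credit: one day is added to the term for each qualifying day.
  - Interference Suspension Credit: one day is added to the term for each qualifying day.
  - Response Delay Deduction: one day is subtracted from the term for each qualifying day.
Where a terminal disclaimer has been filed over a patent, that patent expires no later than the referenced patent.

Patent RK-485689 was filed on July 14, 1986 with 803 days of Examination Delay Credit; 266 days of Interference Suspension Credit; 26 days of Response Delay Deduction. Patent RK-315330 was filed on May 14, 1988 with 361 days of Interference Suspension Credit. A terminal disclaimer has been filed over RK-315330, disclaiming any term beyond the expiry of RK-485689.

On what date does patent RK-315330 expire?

2014-05-10

Natural term of RK-315330:
  Base: filing + 25 years → 14 May 2013.
  Interference Suspension Credit: +361 days → 10 May 2014.
Expiry of referenced patent RK-485689:
  Base: filing + 25 years → 14 July 2011.
  Examination Delay Credit: +803 days → 24 September 2013.
  Interference Suspension Credit: +266 days → 17 June 2014.
  Response Delay Deduction: −26 days → 22 May 2014.
Terminal disclaimer: RK-315330 expires on the earlier of 10 May 2014 and 22 May 2014.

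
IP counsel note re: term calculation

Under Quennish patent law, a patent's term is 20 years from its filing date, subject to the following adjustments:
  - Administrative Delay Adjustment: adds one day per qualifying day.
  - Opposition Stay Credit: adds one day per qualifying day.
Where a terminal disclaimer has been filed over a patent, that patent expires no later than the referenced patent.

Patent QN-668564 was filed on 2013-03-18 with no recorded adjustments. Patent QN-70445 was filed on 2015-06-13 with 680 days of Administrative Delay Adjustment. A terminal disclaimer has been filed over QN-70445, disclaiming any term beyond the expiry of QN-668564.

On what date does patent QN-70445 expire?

2033-03-18

Natural term of QN-70445:
  Base: filing + 20 years → 13 June 2035.
  Administrative Delay Adjustment: +680 days → 23 April 2037.
Expiry of referenced patent QN-668564:
  Base: filing + 20 years → 18 March 2033.
Terminal disclaimer: QN-70445 expires on the earlier of 23 April 2037 and 18 March 2033.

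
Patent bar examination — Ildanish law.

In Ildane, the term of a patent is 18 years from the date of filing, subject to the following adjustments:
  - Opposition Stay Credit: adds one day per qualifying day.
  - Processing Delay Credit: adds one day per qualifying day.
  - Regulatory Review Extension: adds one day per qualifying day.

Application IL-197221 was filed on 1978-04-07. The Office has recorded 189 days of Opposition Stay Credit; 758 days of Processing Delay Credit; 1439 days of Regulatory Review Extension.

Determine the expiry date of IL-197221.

2002-10-19

Base term: filing date + 18 years → 7 April 1996.
Opposition Stay Credit: +189 days → 13 October 1996.
Processing Delay Credit: +758 days → 10 November 1998.
Regulatory Review Extension: +1439 days → 19 October 2002.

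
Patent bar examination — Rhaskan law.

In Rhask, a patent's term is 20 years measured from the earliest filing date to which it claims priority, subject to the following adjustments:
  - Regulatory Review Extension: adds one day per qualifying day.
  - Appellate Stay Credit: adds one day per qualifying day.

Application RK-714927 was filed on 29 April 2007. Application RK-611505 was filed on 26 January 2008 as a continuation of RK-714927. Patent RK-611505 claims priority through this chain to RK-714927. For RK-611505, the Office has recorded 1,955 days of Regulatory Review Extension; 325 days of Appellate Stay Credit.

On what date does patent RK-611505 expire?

2033-07-26

Earliest priority filing: 29 April 2007.
Base term: 29 April 2007 + 20 years → 29 April 2027.
Regulatory Review Extension: +1955 days → 4 September 2032.
Appellate Stay Credit: +325 days → 26 July 2033.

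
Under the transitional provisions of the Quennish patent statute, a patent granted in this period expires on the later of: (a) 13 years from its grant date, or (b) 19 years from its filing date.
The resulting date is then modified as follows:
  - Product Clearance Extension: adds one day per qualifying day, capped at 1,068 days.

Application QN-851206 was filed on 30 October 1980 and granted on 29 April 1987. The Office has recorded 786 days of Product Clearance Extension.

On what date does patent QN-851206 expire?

June 24, 2002

(a) grant + 13 years → 29 April 2000.
(b) filing + 19 years → 30 October 1999.
Later of the two: 29 April 2000.
Product Clearance Extension: 786 days (within the 1068-day cap) → +786 days → 24 June 2002.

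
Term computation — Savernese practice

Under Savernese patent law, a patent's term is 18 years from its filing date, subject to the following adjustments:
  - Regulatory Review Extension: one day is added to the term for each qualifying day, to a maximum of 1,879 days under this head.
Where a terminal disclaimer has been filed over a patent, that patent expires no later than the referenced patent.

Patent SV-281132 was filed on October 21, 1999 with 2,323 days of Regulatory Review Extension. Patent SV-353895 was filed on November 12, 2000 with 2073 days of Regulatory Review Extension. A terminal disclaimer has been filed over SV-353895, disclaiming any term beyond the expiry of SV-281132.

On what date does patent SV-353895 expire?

Natural term of SV-353895:
  Base: filing + 18 years → 12 November 2018.
  Regulatory Review Extension: 2073 days claimed exceeds the 1879-day cap, so +1879 days → 4 January 2024.
Expiry of referenced patent SV-281132:
  Base: filing + 18 years → 21 October 2017.
  Regulatory Review Extension: 2323 days claimed exceeds the 1879-day cap, so +1879 days → 13 December 2022.
Terminal disclaimer: SV-353895 expires on the earlier of 4 January 2024 and 13 December 2022.

2022-12-13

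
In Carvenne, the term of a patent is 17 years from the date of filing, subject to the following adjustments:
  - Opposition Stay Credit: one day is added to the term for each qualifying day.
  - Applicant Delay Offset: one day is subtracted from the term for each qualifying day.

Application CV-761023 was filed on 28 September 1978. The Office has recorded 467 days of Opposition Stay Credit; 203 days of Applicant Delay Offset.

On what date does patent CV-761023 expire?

Base term: filing date + 17 years → 28 September 1995.
Opposition Stay Credit: +467 days → 7 January 1997.
Applicant Delay Offset: −203 days → 18 June 1996.

1996-06-18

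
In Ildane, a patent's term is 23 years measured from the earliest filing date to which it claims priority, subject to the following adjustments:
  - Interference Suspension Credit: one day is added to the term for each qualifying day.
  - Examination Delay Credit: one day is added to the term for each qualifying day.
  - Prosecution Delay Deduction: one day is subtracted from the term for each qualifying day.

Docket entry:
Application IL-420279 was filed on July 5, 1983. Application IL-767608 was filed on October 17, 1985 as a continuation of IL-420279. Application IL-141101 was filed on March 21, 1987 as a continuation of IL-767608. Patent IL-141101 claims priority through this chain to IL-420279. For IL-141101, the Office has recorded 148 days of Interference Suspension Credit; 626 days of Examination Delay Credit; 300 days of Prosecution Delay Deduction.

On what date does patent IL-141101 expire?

Earliest priority filing: 5 July 1983.
Base term: 5 July 1983 + 23 years → 5 July 2006.
Interference Suspension Credit: +148 days → 30 November 2006.
Examination Delay Credit: +626 days → 17 August 2008.
Prosecution Delay Deduction: −300 days → 22 October 2007.

2007-10-22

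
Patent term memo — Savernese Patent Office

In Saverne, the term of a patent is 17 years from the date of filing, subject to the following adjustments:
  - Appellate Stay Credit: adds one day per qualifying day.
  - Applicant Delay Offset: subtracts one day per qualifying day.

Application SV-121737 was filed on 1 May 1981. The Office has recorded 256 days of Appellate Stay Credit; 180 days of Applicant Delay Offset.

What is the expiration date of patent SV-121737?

1998-07-16

Base term: filing date + 17 years → 1 May 1998.
Appellate Stay Credit: +256 days → 12 January 1999.
Applicant Delay Offset: −180 days → 16 July 1998.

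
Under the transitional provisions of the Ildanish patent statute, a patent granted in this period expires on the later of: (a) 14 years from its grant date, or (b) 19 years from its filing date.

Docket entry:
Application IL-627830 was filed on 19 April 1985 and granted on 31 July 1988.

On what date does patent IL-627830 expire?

2004-04-19

(a) grant + 14 years → 31 July 2002.
(b) filing + 19 years → 19 April 2004.
Later of the two: 19 April 2004.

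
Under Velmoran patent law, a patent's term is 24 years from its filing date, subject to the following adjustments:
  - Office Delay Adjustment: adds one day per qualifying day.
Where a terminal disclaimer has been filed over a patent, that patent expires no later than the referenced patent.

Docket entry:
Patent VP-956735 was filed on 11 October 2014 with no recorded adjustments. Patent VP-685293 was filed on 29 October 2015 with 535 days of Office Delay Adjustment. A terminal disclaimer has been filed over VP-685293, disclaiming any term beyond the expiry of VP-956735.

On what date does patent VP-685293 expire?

2038-10-11

Natural term of VP-685293:
  Base: filing + 24 years → 29 October 2039.
  Office Delay Adjustment: +535 days → 16 April 2041.
Expiry of referenced patent VP-956735:
  Base: filing + 24 years → 11 October 2038.
Terminal disclaimer: VP-685293 expires on the earlier of 16 April 2041 and 11 October 2038.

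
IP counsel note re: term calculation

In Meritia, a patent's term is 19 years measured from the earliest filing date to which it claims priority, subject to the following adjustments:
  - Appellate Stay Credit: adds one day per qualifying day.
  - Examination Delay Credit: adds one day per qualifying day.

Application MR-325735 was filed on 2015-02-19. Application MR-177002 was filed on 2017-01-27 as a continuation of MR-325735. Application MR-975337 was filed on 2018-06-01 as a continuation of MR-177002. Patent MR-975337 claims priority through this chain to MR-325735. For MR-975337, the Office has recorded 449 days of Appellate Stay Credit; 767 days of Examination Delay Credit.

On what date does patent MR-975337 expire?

Earliest priority filing: 19 February 2015.
Base term: 19 February 2015 + 19 years → 19 February 2034.
Appellate Stay Credit: +449 days → 14 May 2035.
Examination Delay Credit: +767 days → 19 June 2037.

June 19, 2037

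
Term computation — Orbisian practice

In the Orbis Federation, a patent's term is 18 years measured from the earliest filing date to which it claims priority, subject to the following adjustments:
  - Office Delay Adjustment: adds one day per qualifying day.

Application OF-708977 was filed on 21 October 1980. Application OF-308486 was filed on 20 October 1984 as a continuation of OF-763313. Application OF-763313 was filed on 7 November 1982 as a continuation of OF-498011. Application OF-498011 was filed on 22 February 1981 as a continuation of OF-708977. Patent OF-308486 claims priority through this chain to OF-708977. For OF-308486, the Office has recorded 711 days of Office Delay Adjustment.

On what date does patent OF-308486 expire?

2000-10-01

Earliest priority filing: 21 October 1980.
Base term: 21 October 1980 + 18 years → 21 October 1998.
Office Delay Adjustment: +711 days → 1 October 2000.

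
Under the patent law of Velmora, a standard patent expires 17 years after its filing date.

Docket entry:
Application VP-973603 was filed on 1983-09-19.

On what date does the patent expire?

Filing date + 17 years → 19 September 2000.

September 19, 2000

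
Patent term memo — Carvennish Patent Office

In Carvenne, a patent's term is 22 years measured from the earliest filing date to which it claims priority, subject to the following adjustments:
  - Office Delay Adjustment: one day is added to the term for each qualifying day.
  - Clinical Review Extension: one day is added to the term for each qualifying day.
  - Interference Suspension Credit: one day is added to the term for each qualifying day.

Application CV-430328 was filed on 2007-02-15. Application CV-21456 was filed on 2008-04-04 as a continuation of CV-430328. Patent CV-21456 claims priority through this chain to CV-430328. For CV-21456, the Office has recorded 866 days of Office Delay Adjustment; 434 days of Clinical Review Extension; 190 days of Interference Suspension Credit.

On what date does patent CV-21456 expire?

2033-03-16

Earliest priority filing: 15 February 2007.
Base term: 15 February 2007 + 22 years → 15 February 2029.
Office Delay Adjustment: +866 days → 1 July 2031.
Clinical Review Extension: +434 days → 7 September 2032.
Interference Suspension Credit: +190 days → 16 March 2033.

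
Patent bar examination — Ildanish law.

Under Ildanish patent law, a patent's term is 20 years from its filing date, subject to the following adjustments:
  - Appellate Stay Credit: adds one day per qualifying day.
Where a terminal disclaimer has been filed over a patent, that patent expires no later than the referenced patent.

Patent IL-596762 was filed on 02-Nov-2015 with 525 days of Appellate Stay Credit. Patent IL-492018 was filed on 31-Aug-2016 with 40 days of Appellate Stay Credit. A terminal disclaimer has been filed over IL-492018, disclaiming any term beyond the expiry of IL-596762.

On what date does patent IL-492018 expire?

Natural term of IL-492018:
  Base: filing + 20 years → 31 August 2036.
  Appellate Stay Credit: +40 days → 10 October 2036.
Expiry of referenced patent IL-596762:
  Base: filing + 20 years → 2 November 2035.
  Appellate Stay Credit: +525 days → 10 April 2037.
Terminal disclaimer: IL-492018 expires on the earlier of 10 October 2036 and 10 April 2037.

2036-10-10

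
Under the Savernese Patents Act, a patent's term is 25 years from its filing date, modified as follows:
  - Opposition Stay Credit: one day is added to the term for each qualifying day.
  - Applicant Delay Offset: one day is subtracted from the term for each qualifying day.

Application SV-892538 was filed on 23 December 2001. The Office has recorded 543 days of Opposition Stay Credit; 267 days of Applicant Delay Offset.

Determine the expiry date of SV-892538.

2027-09-25

Base term: filing date + 25 years → 23 December 2026.
Opposition Stay Credit: +543 days → 18 June 2028.
Applicant Delay Offset: −267 days → 25 September 2027.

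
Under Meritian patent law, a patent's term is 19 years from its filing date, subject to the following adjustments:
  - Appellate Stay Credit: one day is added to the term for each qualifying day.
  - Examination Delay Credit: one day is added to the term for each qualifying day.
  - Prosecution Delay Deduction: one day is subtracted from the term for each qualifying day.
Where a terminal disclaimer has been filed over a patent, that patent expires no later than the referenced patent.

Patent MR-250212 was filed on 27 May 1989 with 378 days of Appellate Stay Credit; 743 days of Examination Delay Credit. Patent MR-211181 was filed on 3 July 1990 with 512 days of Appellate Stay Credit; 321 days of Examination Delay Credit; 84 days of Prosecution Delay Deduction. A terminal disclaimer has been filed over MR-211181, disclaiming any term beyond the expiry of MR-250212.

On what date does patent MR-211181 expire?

Natural term of MR-211181:
  Base: filing + 19 years → 3 July 2009.
  Appellate Stay Credit: +512 days → 27 November 2010.
  Examination Delay Credit: +321 days → 14 October 2011.
  Prosecution Delay Deduction: −84 days → 22 July 2011.
Expiry of referenced patent MR-250212:
  Base: filing + 19 years → 27 May 2008.
  Appellate Stay Credit: +378 days → 9 June 2009.
  Examination Delay Credit: +743 days → 22 June 2011.
Terminal disclaimer: MR-211181 expires on the earlier of 22 July 2011 and 22 June 2011.

June 22, 2011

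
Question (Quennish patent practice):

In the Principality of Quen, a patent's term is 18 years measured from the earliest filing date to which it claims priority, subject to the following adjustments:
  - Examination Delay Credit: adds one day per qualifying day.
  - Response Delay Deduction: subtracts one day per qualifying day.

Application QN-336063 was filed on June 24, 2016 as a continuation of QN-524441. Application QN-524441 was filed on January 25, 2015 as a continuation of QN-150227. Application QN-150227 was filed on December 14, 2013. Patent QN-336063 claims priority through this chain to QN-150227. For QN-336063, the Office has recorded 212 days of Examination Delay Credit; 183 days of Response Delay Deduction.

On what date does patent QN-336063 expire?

Earliest priority filing: 14 December 2013.
Base term: 14 December 2013 + 18 years → 14 December 2031.
Examination Delay Credit: +212 days → 13 July 2032.
Response Delay Deduction: −183 days → 12 January 2032.

January 12, 2032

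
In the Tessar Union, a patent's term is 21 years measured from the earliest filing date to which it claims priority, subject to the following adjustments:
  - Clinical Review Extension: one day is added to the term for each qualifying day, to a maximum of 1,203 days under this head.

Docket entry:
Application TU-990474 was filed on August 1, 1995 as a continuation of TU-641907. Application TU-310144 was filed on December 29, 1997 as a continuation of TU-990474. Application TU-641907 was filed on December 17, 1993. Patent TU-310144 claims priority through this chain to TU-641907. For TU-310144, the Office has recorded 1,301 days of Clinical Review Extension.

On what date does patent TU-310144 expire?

2018-04-03

Earliest priority filing: 17 December 1993.
Base term: 17 December 1993 + 21 years → 17 December 2014.
Clinical Review Extension: 1301 days claimed exceeds the 1203-day cap, so +1203 days → 3 April 2018.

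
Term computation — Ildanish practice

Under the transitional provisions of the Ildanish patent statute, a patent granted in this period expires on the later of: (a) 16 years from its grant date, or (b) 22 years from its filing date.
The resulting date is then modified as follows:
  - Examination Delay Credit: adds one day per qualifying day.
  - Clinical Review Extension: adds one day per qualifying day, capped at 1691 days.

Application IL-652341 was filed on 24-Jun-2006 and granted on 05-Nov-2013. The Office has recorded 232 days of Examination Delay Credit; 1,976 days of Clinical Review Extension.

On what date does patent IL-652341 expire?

February 10, 2035

(a) grant + 16 years → 5 November 2029.
(b) filing + 22 years → 24 June 2028.
Later of the two: 5 November 2029.
Examination Delay Credit: +232 days → 25 June 2030.
Clinical Review Extension: 1976 days claimed exceeds the 1691-day cap, so +1691 days → 10 February 2035.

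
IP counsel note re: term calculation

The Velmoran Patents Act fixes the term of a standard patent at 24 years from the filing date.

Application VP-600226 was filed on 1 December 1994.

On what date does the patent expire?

December 1, 2018

Filing date + 24 years → 1 December 2018.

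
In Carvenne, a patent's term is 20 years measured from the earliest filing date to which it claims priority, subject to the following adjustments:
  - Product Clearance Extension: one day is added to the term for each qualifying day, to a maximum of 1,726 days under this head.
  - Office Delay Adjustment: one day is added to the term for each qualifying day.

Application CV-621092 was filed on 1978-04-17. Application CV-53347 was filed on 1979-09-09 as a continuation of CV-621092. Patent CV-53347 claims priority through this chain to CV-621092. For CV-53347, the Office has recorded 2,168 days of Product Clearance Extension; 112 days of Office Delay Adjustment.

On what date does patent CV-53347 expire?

April 29, 2003

Earliest priority filing: 17 April 1978.
Base term: 17 April 1978 + 20 years → 17 April 1998.
Product Clearance Extension: 2168 days claimed exceeds the 1726-day cap, so +1726 days → 7 January 2003.
Office Delay Adjustment: +112 days → 29 April 2003.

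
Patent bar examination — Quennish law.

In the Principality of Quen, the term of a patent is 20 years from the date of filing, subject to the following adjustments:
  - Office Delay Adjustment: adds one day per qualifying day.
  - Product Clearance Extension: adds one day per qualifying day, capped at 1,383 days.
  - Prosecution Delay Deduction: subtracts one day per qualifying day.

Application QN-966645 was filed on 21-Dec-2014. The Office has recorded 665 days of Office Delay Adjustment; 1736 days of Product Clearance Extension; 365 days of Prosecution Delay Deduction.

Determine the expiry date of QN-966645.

Base term: filing date + 20 years → 21 December 2034.
Office Delay Adjustment: +665 days → 16 October 2036.
Product Clearance Extension: 1736 days claimed exceeds the 1383-day cap, so +1383 days → 30 July 2040.
Prosecution Delay Deduction: −365 days → 31 July 2039.

July 31, 2039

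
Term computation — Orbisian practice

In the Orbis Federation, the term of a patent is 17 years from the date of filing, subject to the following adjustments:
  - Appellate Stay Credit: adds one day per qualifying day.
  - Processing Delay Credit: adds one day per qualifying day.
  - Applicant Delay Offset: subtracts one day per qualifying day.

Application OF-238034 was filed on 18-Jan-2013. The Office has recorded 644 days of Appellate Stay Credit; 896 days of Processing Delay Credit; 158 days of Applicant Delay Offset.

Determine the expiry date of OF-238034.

Base term: filing date + 17 years → 18 January 2030.
Appellate Stay Credit: +644 days → 24 October 2031.
Processing Delay Credit: +896 days → 7 April 2034.
Applicant Delay Offset: −158 days → 31 October 2033.

2033-10-31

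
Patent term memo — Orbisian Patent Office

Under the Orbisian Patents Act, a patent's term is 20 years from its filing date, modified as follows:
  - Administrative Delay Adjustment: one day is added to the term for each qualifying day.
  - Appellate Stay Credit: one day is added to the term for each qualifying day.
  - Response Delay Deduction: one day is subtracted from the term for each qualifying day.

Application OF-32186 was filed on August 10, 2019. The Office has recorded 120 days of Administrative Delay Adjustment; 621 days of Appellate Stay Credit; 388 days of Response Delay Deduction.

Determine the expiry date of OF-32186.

Base term: filing date + 20 years → 10 August 2039.
Administrative Delay Adjustment: +120 days → 8 December 2039.
Appellate Stay Credit: +621 days → 20 August 2041.
Response Delay Deduction: −388 days → 28 July 2040.

2040-07-28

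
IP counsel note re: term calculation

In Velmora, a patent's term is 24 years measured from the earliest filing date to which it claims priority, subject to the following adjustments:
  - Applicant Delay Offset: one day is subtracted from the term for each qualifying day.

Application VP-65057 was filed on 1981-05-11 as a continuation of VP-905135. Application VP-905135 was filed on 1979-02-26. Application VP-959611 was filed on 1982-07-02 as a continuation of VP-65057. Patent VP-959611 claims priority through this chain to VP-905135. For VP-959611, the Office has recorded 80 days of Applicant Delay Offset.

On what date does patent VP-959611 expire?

December 8, 2002

Earliest priority filing: 26 February 1979.
Base term: 26 February 1979 + 24 years → 26 February 2003.
Applicant Delay Offset: −80 days → 8 December 2002.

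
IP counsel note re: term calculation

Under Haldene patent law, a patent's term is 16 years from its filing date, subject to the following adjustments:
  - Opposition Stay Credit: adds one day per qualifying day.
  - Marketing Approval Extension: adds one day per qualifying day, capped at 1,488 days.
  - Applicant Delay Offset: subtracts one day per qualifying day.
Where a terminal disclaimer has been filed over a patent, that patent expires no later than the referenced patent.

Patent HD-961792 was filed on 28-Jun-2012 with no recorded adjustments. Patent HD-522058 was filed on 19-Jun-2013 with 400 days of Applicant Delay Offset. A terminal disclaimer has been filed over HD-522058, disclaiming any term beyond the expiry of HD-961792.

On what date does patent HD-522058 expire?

2028-05-15

Natural term of HD-522058:
  Base: filing + 16 years → 19 June 2029.
  Applicant Delay Offset: −400 days → 15 May 2028.
Expiry of referenced patent HD-961792:
  Base: filing + 16 years → 28 June 2028.
Terminal disclaimer: HD-522058 expires on the earlier of 15 May 2028 and 28 June 2028.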